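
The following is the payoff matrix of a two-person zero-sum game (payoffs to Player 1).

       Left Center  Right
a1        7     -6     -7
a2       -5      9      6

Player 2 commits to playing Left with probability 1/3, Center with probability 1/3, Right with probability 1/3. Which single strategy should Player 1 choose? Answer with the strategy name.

a2

Expected payoff of a1: (1/3)·7 + (1/3)·(-6) + (1/3)·(-7) = -2.
Expected payoff of a2: (1/3)·(-5) + (1/3)·9 + (1/3)·6 = 10/3.
The largest is 10/3, so Player 1's best response is a2.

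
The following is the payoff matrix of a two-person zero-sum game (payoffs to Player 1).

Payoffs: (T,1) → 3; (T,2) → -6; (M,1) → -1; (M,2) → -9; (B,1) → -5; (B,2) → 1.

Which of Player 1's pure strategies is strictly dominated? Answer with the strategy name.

T gives a strictly higher payoff than M against every column: 3 > -1, -6 > -9.
So M is strictly dominated and Player 1 never plays it.

M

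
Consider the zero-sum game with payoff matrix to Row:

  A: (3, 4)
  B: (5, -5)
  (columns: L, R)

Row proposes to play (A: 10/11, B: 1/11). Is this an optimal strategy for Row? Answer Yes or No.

Yes

Against L this mix gives (10/11)·3 + (1/11)·5 = 35/11.
Against R this mix gives (10/11)·4 + (1/11)·(-5) = 35/11.
All of Column's active replies (L, R) yield 35/11, and no column does worse for Row. The mix makes Column indifferent and guarantees 35/11, so it is optimal.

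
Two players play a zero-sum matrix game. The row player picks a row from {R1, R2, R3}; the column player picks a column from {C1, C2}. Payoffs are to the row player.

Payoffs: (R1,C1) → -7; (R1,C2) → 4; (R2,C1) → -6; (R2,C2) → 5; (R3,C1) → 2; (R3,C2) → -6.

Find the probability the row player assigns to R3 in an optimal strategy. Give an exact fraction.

Row minima: R1 → -7, R2 → -6, R3 → -6; maximin = -6.
Column maxima: C1 → 2, C2 → 5; minimax = 2.
-6 ≠ 2, so there is no saddle point; optimal play is mixed.
R1 is strictly dominated by R2, so the row player never plays it.
On the remaining 2×2 (R2, R3 vs C1, C2):
Let the row player play R2 with probability p. Expected payoff against C1: (-6)p + 2(1−p) = −8p + 2; against C2: 5p + (-6)(1−p) = 11p − 6.
Setting these equal: −8p + 2 = 11p − 6 ⇒ −19p = -8 ⇒ p = 8/19, and the value is (-8)·(8/19) + 2 = -26/19.
For the column player: with q = P(C1), equating R2's and R3's payoffs gives −11q + 5 = 8q − 6 ⇒ q = 11/19.

11/19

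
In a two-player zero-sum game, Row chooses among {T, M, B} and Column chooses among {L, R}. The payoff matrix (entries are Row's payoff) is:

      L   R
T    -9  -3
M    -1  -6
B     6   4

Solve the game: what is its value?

4

Row minima: T → -9, M → -6, B → 4; maximin = 4.
Column maxima: L → 6, R → 4; minimax = 4.
Since maximin = minimax = 4, there is a saddle point and the value is 4.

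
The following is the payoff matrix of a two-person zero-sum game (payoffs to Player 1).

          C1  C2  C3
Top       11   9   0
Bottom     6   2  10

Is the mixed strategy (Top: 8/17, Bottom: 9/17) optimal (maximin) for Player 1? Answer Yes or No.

Against C1 this mix gives (8/17)·11 + (9/17)·6 = 142/17.
Against C2 this mix gives (8/17)·9 + (9/17)·2 = 90/17.
Against C3 this mix gives (8/17)·0 + (9/17)·10 = 90/17.
All of Player 2's active replies (C2, C3) yield 90/17, and no column does worse for Player 1. The mix makes Player 2 indifferent and guarantees 90/17, so it is optimal.

Yes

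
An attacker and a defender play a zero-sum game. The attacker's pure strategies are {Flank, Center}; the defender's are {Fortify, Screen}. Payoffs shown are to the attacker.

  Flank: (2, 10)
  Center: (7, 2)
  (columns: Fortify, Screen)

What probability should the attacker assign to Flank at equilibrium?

Row minima: Flank → 2, Center → 2; maximin = 2.
Column maxima: Fortify → 7, Screen → 10; minimax = 7.
2 ≠ 7, so there is no saddle point; optimal play is mixed.
Let the attacker play Flank with probability p. Expected payoff against Fortify: 2p + 7(1−p) = −5p + 7; against Screen: 10p + 2(1−p) = 8p + 2.
Setting these equal: −5p + 7 = 8p + 2 ⇒ −13p = -5 ⇒ p = 5/13, and the value is (-5)·(5/13) + 7 = 66/13.
For the defender: with q = P(Fortify), equating Flank's and Center's payoffs gives −8q + 10 = 5q + 2 ⇒ q = 8/13.

5/13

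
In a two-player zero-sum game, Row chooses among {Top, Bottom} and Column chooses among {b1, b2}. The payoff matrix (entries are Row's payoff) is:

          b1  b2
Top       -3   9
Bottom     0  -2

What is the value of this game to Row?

Row minima: Top → -3, Bottom → -2; maximin = -2.
Column maxima: b1 → 0, b2 → 9; minimax = 0.
-2 ≠ 0, so there is no saddle point; optimal play is mixed.
Let Row play Top with probability p. Expected payoff against b1: (-3)p + 0(1−p) = −3p; against b2: 9p + (-2)(1−p) = 11p − 2.
Setting these equal: −3p = 11p − 2 ⇒ −14p = -2 ⇒ p = 1/7, and the value is (-3)·(1/7) = -3/7.
For Column: with q = P(b1), equating Top's and Bottom's payoffs gives −12q + 9 = 2q − 2 ⇒ q = 11/14.

-3/7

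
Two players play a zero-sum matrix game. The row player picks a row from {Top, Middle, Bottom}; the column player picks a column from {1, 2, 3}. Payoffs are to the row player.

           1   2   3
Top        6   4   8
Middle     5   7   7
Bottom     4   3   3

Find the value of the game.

Row minima: Top → 4, Middle → 5, Bottom → 3; maximin = 5.
Column maxima: 1 → 6, 2 → 7, 3 → 8; minimax = 6.
5 ≠ 6, so there is no saddle point; optimal play is mixed.
Bottom is strictly dominated by Top, so the row player never plays it.
With Bottom eliminated, 3 is strictly dominated by 1 (it gives the row player strictly more in every remaining row), so the column player never plays it.
On the remaining 2×2 (Top, Middle vs 1, 2):
Let the row player play Top with probability p. Expected payoff against 1: 6p + 5(1−p) = p + 5; against 2: 4p + 7(1−p) = −3p + 7.
Setting these equal: p + 5 = −3p + 7 ⇒ 4p = 2 ⇒ p = 1/2, and the value is (1)·(1/2) + 5 = 11/2.
For the column player: with q = P(1), equating Top's and Middle's payoffs gives 2q + 4 = −2q + 7 ⇒ q = 3/4.

11/2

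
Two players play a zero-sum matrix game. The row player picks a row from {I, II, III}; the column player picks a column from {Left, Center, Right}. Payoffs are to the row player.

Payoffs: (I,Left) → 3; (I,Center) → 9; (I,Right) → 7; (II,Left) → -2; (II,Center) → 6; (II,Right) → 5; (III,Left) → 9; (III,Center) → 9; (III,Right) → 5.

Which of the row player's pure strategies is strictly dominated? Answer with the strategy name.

II

I gives a strictly higher payoff than II against every column: 3 > -2, 9 > 6, 7 > 5.
So II is strictly dominated and the row player never plays it.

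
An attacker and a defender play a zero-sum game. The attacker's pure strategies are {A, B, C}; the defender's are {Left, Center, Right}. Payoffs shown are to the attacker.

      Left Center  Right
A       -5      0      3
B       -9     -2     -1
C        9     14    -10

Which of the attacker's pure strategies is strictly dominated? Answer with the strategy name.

B

A gives a strictly higher payoff than B against every column: -5 > -9, 0 > -2, 3 > -1.
So B is strictly dominated and the attacker never plays it.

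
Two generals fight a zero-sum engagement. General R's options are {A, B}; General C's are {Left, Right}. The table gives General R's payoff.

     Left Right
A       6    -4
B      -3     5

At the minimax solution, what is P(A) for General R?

Row minima: A → -4, B → -3; maximin = -3.
Column maxima: Left → 6, Right → 5; minimax = 5.
-3 ≠ 5, so there is no saddle point; optimal play is mixed.
Let General R play A with probability p. Expected payoff against Left: 6p + (-3)(1−p) = 9p − 3; against Right: (-4)p + 5(1−p) = −9p + 5.
Setting these equal: 9p − 3 = −9p + 5 ⇒ 18p = 8 ⇒ p = 4/9, and the value is (9)·(4/9) − 3 = 1.
For General C: with q = P(Left), equating A's and B's payoffs gives 10q − 4 = −8q + 5 ⇒ q = 1/2.

4/9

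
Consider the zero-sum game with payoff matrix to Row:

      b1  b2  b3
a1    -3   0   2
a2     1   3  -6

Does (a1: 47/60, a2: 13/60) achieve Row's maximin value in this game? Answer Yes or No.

No

Against b1 this mix gives (47/60)·(-3) + (13/60)·1 = -32/15.
Against b2 this mix gives (47/60)·0 + (13/60)·3 = 13/20.
Against b3 this mix gives (47/60)·2 + (13/60)·(-6) = 4/15.
Column will play b1, holding Row to -32/15. Shifting weight toward the row that does better against b1 would raise this floor (the equalizing mix achieves -4/3 against both b1 and b3), so the proposed strategy is not optimal.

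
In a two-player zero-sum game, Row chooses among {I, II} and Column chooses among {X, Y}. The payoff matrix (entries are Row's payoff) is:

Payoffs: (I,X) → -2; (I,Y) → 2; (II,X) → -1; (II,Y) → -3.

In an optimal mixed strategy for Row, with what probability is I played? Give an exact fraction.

1/3

Row minima: I → -2, II → -3; maximin = -2.
Column maxima: X → -1, Y → 2; minimax = -1.
-2 ≠ -1, so there is no saddle point; optimal play is mixed.
Let Row play I with probability p. Expected payoff against X: (-2)p + (-1)(1−p) = −p − 1; against Y: 2p + (-3)(1−p) = 5p − 3.
Setting these equal: −p − 1 = 5p − 3 ⇒ −6p = -2 ⇒ p = 1/3, and the value is (-1)·(1/3) − 1 = -4/3.
For Column: with q = P(X), equating I's and II's payoffs gives −4q + 2 = 2q − 3 ⇒ q = 5/6.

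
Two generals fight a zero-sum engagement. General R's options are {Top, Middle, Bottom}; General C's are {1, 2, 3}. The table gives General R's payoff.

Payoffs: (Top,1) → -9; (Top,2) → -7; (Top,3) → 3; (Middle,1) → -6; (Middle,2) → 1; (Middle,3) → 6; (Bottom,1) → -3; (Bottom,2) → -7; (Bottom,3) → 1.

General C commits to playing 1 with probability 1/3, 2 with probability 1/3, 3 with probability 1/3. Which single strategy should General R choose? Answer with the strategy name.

Middle

Expected payoff of Top: (1/3)·(-9) + (1/3)·(-7) + (1/3)·3 = -13/3.
Expected payoff of Middle: (1/3)·(-6) + (1/3)·1 + (1/3)·6 = 1/3.
Expected payoff of Bottom: (1/3)·(-3) + (1/3)·(-7) + (1/3)·1 = -3.
The largest is 1/3, so General R's best response is Middle.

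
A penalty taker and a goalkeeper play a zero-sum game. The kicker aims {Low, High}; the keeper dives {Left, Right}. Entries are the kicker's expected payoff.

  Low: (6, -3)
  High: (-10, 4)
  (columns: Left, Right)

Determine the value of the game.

Row minima: Low → -3, High → -10; maximin = -3.
Column maxima: Left → 6, Right → 4; minimax = 4.
-3 ≠ 4, so there is no saddle point; optimal play is mixed.
Let the kicker play Low with probability p. Expected payoff against Left: 6p + (-10)(1−p) = 16p − 10; against Right: (-3)p + 4(1−p) = −7p + 4.
Setting these equal: 16p − 10 = −7p + 4 ⇒ 23p = 14 ⇒ p = 14/23, and the value is (16)·(14/23) − 10 = -6/23.
For the keeper: with q = P(Left), equating Low's and High's payoffs gives 9q − 3 = −14q + 4 ⇒ q = 7/23.

-6/23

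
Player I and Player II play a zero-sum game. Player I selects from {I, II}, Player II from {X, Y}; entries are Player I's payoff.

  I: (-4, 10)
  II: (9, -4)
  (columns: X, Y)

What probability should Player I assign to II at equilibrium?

14/27

Row minima: I → -4, II → -4; maximin = -4.
Column maxima: X → 9, Y → 10; minimax = 9.
-4 ≠ 9, so there is no saddle point; optimal play is mixed.
Let Player I play I with probability p. Expected payoff against X: (-4)p + 9(1−p) = −13p + 9; against Y: 10p + (-4)(1−p) = 14p − 4.
Setting these equal: −13p + 9 = 14p − 4 ⇒ −27p = -13 ⇒ p = 13/27, and the value is (-13)·(13/27) + 9 = 74/27.
For Player II: with q = P(X), equating I's and II's payoffs gives −14q + 10 = 13q − 4 ⇒ q = 14/27.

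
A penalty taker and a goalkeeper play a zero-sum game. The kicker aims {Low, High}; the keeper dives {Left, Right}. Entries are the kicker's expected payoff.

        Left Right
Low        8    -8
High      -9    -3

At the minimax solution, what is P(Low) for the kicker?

3/11

Row minima: Low → -8, High → -9; maximin = -8.
Column maxima: Left → 8, Right → -3; minimax = -3.
-8 ≠ -3, so there is no saddle point; optimal play is mixed.
Let the kicker play Low with probability p. Expected payoff against Left: 8p + (-9)(1−p) = 17p − 9; against Right: (-8)p + (-3)(1−p) = −5p − 3.
Setting these equal: 17p − 9 = −5p − 3 ⇒ 22p = 6 ⇒ p = 3/11, and the value is (17)·(3/11) − 9 = -48/11.
For the keeper: with q = P(Left), equating Low's and High's payoffs gives 16q − 8 = −6q − 3 ⇒ q = 5/22.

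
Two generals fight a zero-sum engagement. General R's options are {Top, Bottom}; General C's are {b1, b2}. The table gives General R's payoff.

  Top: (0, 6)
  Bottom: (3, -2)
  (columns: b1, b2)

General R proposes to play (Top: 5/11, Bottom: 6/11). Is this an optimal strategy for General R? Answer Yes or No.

Against b1 this mix gives (5/11)·0 + (6/11)·3 = 18/11.
Against b2 this mix gives (5/11)·6 + (6/11)·(-2) = 18/11.
All of General C's active replies (b1, b2) yield 18/11, and no column does worse for General R. The mix makes General C indifferent and guarantees 18/11, so it is optimal.

Yes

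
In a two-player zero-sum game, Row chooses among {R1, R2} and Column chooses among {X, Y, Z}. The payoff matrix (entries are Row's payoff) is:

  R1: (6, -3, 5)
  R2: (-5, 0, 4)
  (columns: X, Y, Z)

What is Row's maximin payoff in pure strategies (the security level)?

Row minima: R1 → -3, R2 → -5.
The best of these is -3.

-3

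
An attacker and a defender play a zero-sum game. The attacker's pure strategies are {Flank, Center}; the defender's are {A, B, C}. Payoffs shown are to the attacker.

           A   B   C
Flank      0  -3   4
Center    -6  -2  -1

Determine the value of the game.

Row minima: Flank → -3, Center → -6; maximin = -3.
Column maxima: A → 0, B → -2, C → 4; minimax = -2.
-3 ≠ -2, so there is no saddle point; optimal play is mixed.
C is strictly dominated by A (it gives the attacker strictly more in every row), so the defender never plays it.
On the remaining 2×2 (Flank, Center vs A, B):
Let the attacker play Flank with probability p. Expected payoff against A: 0p + (-6)(1−p) = 6p − 6; against B: (-3)p + (-2)(1−p) = −p − 2.
Setting these equal: 6p − 6 = −p − 2 ⇒ 7p = 4 ⇒ p = 4/7, and the value is (6)·(4/7) − 6 = -18/7.
For the defender: with q = P(A), equating Flank's and Center's payoffs gives 3q − 3 = −4q − 2 ⇒ q = 1/7.

-18/7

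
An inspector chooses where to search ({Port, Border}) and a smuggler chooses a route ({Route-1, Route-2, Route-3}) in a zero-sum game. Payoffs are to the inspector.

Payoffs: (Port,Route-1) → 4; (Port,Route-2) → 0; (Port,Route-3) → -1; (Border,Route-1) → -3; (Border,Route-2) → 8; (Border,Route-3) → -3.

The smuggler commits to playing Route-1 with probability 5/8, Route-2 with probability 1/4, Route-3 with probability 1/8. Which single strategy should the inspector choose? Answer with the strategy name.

Expected payoff of Port: (5/8)·4 + (1/4)·0 + (1/8)·(-1) = 19/8.
Expected payoff of Border: (5/8)·(-3) + (1/4)·8 + (1/8)·(-3) = -1/4.
The largest is 19/8, so the inspector's best response is Port.

Port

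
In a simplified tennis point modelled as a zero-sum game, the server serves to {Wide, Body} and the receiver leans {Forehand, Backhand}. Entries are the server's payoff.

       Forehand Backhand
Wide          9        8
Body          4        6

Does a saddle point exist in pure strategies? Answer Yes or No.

Row minima: Wide → 8, Body → 4; maximin = 8.
Column maxima: Forehand → 9, Backhand → 8; minimax = 8.
maximin = minimax = 8, so a saddle point exists.

Yes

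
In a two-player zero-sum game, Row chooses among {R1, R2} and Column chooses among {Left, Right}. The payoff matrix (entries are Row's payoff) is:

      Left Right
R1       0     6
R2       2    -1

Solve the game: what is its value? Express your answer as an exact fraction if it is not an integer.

Row minima: R1 → 0, R2 → -1; maximin = 0.
Column maxima: Left → 2, Right → 6; minimax = 2.
0 ≠ 2, so there is no saddle point; optimal play is mixed.
Let Row play R1 with probability p. Expected payoff against Left: 0p + 2(1−p) = −2p + 2; against Right: 6p + (-1)(1−p) = 7p − 1.
Setting these equal: −2p + 2 = 7p − 1 ⇒ −9p = -3 ⇒ p = 1/3, and the value is (-2)·(1/3) + 2 = 4/3.
For Column: with q = P(Left), equating R1's and R2's payoffs gives −6q + 6 = 3q − 1 ⇒ q = 7/9.

4/3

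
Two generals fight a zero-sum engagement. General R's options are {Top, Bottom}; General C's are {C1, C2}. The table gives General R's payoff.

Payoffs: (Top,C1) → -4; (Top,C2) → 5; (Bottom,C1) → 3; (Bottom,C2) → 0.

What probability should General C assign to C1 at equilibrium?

5/12

Row minima: Top → -4, Bottom → 0; maximin = 0.
Column maxima: C1 → 3, C2 → 5; minimax = 3.
0 ≠ 3, so there is no saddle point; optimal play is mixed.
Let General R play Top with probability p. Expected payoff against C1: (-4)p + 3(1−p) = −7p + 3; against C2: 5p + 0(1−p) = 5p.
Setting these equal: −7p + 3 = 5p ⇒ −12p = -3 ⇒ p = 1/4, and the value is (-7)·(1/4) + 3 = 5/4.
For General C: with q = P(C1), equating Top's and Bottom's payoffs gives −9q + 5 = 3q ⇒ q = 5/12.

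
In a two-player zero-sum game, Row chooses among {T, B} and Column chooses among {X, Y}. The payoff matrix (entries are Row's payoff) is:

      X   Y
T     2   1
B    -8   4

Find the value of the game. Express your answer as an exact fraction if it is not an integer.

16/13

Row minima: T → 1, B → -8; maximin = 1.
Column maxima: X → 2, Y → 4; minimax = 2.
1 ≠ 2, so there is no saddle point; optimal play is mixed.
Let Row play T with probability p. Expected payoff against X: 2p + (-8)(1−p) = 10p − 8; against Y: 1p + 4(1−p) = −3p + 4.
Setting these equal: 10p − 8 = −3p + 4 ⇒ 13p = 12 ⇒ p = 12/13, and the value is (10)·(12/13) − 8 = 16/13.
For Column: with q = P(X), equating T's and B's payoffs gives q + 1 = −12q + 4 ⇒ q = 3/13.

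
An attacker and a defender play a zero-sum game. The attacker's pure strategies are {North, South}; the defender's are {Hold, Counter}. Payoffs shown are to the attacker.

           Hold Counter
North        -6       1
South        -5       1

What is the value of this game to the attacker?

Row minima: North → -6, South → -5; maximin = -5.
Column maxima: Hold → -5, Counter → 1; minimax = -5.
Since maximin = minimax = -5, there is a saddle point and the value is -5.

-5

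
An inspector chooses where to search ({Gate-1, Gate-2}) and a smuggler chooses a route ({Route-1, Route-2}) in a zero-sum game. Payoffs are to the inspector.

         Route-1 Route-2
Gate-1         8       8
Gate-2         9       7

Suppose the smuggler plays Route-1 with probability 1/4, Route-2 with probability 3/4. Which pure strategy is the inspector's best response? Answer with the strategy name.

Expected payoff of Gate-1: (1/4)·8 + (3/4)·8 = 8.
Expected payoff of Gate-2: (1/4)·9 + (3/4)·7 = 15/2.
The largest is 8, so the inspector's best response is Gate-1.

Gate-1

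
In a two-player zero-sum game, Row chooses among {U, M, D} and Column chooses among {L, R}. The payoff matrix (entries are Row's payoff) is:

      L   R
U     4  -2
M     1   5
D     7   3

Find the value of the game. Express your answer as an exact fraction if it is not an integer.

Row minima: U → -2, M → 1, D → 3; maximin = 3.
Column maxima: L → 7, R → 5; minimax = 5.
3 ≠ 5, so there is no saddle point; optimal play is mixed.
U is strictly dominated by D, so Row never plays it.
On the remaining 2×2 (M, D vs L, R):
Let Row play M with probability p. Expected payoff against L: 1p + 7(1−p) = −6p + 7; against R: 5p + 3(1−p) = 2p + 3.
Setting these equal: −6p + 7 = 2p + 3 ⇒ −8p = -4 ⇒ p = 1/2, and the value is (-6)·(1/2) + 7 = 4.
For Column: with q = P(L), equating M's and D's payoffs gives −4q + 5 = 4q + 3 ⇒ q = 1/4.

4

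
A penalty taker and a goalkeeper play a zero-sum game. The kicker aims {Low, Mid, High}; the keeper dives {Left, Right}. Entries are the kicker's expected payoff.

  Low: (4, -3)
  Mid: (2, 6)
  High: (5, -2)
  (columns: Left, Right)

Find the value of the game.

34/11

Row minima: Low → -3, Mid → 2, High → -2; maximin = 2.
Column maxima: Left → 5, Right → 6; minimax = 5.
2 ≠ 5, so there is no saddle point; optimal play is mixed.
Low is strictly dominated by High, so the kicker never plays it.
On the remaining 2×2 (Mid, High vs Left, Right):
Let the kicker play Mid with probability p. Expected payoff against Left: 2p + 5(1−p) = −3p + 5; against Right: 6p + (-2)(1−p) = 8p − 2.
Setting these equal: −3p + 5 = 8p − 2 ⇒ −11p = -7 ⇒ p = 7/11, and the value is (-3)·(7/11) + 5 = 34/11.
For the keeper: with q = P(Left), equating Mid's and High's payoffs gives −4q + 6 = 7q − 2 ⇒ q = 8/11.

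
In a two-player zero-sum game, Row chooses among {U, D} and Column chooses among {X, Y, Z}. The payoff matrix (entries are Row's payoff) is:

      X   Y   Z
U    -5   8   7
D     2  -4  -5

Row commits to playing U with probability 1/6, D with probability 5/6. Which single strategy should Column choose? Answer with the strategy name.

Z

If Column plays X, Row's expected payoff is (1/6)·(-5) + (5/6)·2 = 5/6.
If Column plays Y, Row's expected payoff is (1/6)·8 + (5/6)·(-4) = -2.
If Column plays Z, Row's expected payoff is (1/6)·7 + (5/6)·(-5) = -3.
Column minimizes Row's payoff; the smallest is -3, so the best response is Z.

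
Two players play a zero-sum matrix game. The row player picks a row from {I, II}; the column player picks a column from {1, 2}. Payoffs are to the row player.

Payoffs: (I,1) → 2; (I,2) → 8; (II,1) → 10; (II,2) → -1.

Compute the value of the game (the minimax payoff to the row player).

82/17

Row minima: I → 2, II → -1; maximin = 2.
Column maxima: 1 → 10, 2 → 8; minimax = 8.
2 ≠ 8, so there is no saddle point; optimal play is mixed.
Let the row player play I with probability p. Expected payoff against 1: 2p + 10(1−p) = −8p + 10; against 2: 8p + (-1)(1−p) = 9p − 1.
Setting these equal: −8p + 10 = 9p − 1 ⇒ −17p = -11 ⇒ p = 11/17, and the value is (-8)·(11/17) + 10 = 82/17.
For the column player: with q = P(1), equating I's and II's payoffs gives −6q + 8 = 11q − 1 ⇒ q = 9/17.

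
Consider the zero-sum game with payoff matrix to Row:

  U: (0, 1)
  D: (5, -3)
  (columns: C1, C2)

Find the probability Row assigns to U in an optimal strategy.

8/9

Row minima: U → 0, D → -3; maximin = 0.
Column maxima: C1 → 5, C2 → 1; minimax = 1.
0 ≠ 1, so there is no saddle point; optimal play is mixed.
Let Row play U with probability p. Expected payoff against C1: 0p + 5(1−p) = −5p + 5; against C2: 1p + (-3)(1−p) = 4p − 3.
Setting these equal: −5p + 5 = 4p − 3 ⇒ −9p = -8 ⇒ p = 8/9, and the value is (-5)·(8/9) + 5 = 5/9.
For Column: with q = P(C1), equating U's and D's payoffs gives −q + 1 = 8q − 3 ⇒ q = 4/9.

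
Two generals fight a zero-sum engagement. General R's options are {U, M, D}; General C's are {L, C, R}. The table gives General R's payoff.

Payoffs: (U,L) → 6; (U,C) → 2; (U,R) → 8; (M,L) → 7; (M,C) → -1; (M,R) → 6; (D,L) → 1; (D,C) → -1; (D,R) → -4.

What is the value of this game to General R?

2

Row minima: U → 2, M → -1, D → -4; maximin = 2.
Column maxima: L → 7, C → 2, R → 8; minimax = 2.
Since maximin = minimax = 2, there is a saddle point and the value is 2.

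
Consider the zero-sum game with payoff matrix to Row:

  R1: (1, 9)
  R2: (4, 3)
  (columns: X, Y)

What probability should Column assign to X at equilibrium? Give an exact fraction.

Row minima: R1 → 1, R2 → 3; maximin = 3.
Column maxima: X → 4, Y → 9; minimax = 4.
3 ≠ 4, so there is no saddle point; optimal play is mixed.
Let Row play R1 with probability p. Expected payoff against X: 1p + 4(1−p) = −3p + 4; against Y: 9p + 3(1−p) = 6p + 3.
Setting these equal: −3p + 4 = 6p + 3 ⇒ −9p = -1 ⇒ p = 1/9, and the value is (-3)·(1/9) + 4 = 11/3.
For Column: with q = P(X), equating R1's and R2's payoffs gives −8q + 9 = q + 3 ⇒ q = 2/3.

2/3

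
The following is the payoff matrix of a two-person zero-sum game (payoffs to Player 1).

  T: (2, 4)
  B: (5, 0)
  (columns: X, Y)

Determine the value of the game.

Row minima: T → 2, B → 0; maximin = 2.
Column maxima: X → 5, Y → 4; minimax = 4.
2 ≠ 4, so there is no saddle point; optimal play is mixed.
Let Player 1 play T with probability p. Expected payoff against X: 2p + 5(1−p) = −3p + 5; against Y: 4p + 0(1−p) = 4p.
Setting these equal: −3p + 5 = 4p ⇒ −7p = -5 ⇒ p = 5/7, and the value is (-3)·(5/7) + 5 = 20/7.
For Player 2: with q = P(X), equating T's and B's payoffs gives −2q + 4 = 5q ⇒ q = 4/7.

20/7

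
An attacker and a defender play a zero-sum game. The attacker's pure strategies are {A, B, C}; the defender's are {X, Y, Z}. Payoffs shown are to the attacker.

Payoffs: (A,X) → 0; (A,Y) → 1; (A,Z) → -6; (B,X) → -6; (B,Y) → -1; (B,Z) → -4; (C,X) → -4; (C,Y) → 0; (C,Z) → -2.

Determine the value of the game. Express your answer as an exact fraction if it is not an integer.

-3

Row minima: A → -6, B → -6, C → -4; maximin = -4.
Column maxima: X → 0, Y → 1, Z → -2; minimax = -2.
-4 ≠ -2, so there is no saddle point; optimal play is mixed.
B is strictly dominated by C, so the attacker never plays it.
Y is strictly dominated by X (it gives the attacker strictly more in every row), so the defender never plays it.
On the remaining 2×2 (A, C vs X, Z):
Let the attacker play A with probability p. Expected payoff against X: 0p + (-4)(1−p) = 4p − 4; against Z: (-6)p + (-2)(1−p) = −4p − 2.
Setting these equal: 4p − 4 = −4p − 2 ⇒ 8p = 2 ⇒ p = 1/4, and the value is (4)·(1/4) − 4 = -3.
For the defender: with q = P(X), equating A's and C's payoffs gives 6q − 6 = −2q − 2 ⇒ q = 1/2.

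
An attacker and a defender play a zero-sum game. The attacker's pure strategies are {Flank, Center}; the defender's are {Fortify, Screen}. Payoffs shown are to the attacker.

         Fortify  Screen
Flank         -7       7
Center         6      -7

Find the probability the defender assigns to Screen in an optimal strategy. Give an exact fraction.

13/27

Row minima: Flank → -7, Center → -7; maximin = -7.
Column maxima: Fortify → 6, Screen → 7; minimax = 6.
-7 ≠ 6, so there is no saddle point; optimal play is mixed.
Let the attacker play Flank with probability p. Expected payoff against Fortify: (-7)p + 6(1−p) = −13p + 6; against Screen: 7p + (-7)(1−p) = 14p − 7.
Setting these equal: −13p + 6 = 14p − 7 ⇒ −27p = -13 ⇒ p = 13/27, and the value is (-13)·(13/27) + 6 = -7/27.
For the defender: with q = P(Fortify), equating Flank's and Center's payoffs gives −14q + 7 = 13q − 7 ⇒ q = 14/27.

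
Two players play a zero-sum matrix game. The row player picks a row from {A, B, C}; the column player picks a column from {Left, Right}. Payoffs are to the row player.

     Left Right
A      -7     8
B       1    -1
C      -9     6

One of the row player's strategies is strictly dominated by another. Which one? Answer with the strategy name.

A gives a strictly higher payoff than C against every column: -7 > -9, 8 > 6.
So C is strictly dominated and the row player never plays it.

C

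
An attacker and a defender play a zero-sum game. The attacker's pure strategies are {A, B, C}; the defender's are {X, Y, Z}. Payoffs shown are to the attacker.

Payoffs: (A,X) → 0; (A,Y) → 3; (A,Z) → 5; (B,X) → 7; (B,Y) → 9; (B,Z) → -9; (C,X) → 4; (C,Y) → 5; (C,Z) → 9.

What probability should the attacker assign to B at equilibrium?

Row minima: A → 0, B → -9, C → 4; maximin = 4.
Column maxima: X → 7, Y → 9, Z → 9; minimax = 7.
4 ≠ 7, so there is no saddle point; optimal play is mixed.
A is strictly dominated by C, so the attacker never plays it.
Y is strictly dominated by X (it gives the attacker strictly more in every row), so the defender never plays it.
On the remaining 2×2 (B, C vs X, Z):
Let the attacker play B with probability p. Expected payoff against X: 7p + 4(1−p) = 3p + 4; against Z: (-9)p + 9(1−p) = −18p + 9.
Setting these equal: 3p + 4 = −18p + 9 ⇒ 21p = 5 ⇒ p = 5/21, and the value is (3)·(5/21) + 4 = 33/7.
For the defender: with q = P(X), equating B's and C's payoffs gives 16q − 9 = −5q + 9 ⇒ q = 6/7.

5/21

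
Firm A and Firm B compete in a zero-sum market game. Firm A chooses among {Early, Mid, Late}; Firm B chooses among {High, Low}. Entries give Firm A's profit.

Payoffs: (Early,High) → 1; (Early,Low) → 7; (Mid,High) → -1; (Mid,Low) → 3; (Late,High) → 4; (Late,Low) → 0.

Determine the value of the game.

14/5

Row minima: Early → 1, Mid → -1, Late → 0; maximin = 1.
Column maxima: High → 4, Low → 7; minimax = 4.
1 ≠ 4, so there is no saddle point; optimal play is mixed.
Mid is strictly dominated by Early, so Firm A never plays it.
On the remaining 2×2 (Early, Late vs High, Low):
Let Firm A play Early with probability p. Expected payoff against High: 1p + 4(1−p) = −3p + 4; against Low: 7p + 0(1−p) = 7p.
Setting these equal: −3p + 4 = 7p ⇒ −10p = -4 ⇒ p = 2/5, and the value is (-3)·(2/5) + 4 = 14/5.
For Firm B: with q = P(High), equating Early's and Late's payoffs gives −6q + 7 = 4q ⇒ q = 7/10.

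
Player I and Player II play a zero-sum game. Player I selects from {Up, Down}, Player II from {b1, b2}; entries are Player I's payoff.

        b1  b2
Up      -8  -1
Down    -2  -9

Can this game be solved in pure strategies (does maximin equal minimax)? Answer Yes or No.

No

Row minima: Up → -8, Down → -9; maximin = -8.
Column maxima: b1 → -2, b2 → -1; minimax = -2.
-8 ≠ -2, so no pure-strategy equilibrium exists.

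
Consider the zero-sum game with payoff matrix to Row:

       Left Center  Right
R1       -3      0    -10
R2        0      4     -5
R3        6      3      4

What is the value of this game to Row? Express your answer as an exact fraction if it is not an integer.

Row minima: R1 → -10, R2 → -5, R3 → 3; maximin = 3.
Column maxima: Left → 6, Center → 4, Right → 4; minimax = 4.
3 ≠ 4, so there is no saddle point; optimal play is mixed.
R1 is strictly dominated by R2, so Row never plays it.
Left is strictly dominated by Right (it gives Row strictly more in every row), so Column never plays it.
On the remaining 2×2 (R2, R3 vs Center, Right):
Let Row play R2 with probability p. Expected payoff against Center: 4p + 3(1−p) = p + 3; against Right: (-5)p + 4(1−p) = −9p + 4.
Setting these equal: p + 3 = −9p + 4 ⇒ 10p = 1 ⇒ p = 1/10, and the value is (1)·(1/10) + 3 = 31/10.
For Column: with q = P(Center), equating R2's and R3's payoffs gives 9q − 5 = −q + 4 ⇒ q = 9/10.

31/10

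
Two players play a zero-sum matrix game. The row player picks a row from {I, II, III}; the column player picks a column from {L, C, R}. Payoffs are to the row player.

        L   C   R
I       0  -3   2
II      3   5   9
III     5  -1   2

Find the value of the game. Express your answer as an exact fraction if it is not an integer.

7/2

Row minima: I → -3, II → 3, III → -1; maximin = 3.
Column maxima: L → 5, C → 5, R → 9; minimax = 5.
3 ≠ 5, so there is no saddle point; optimal play is mixed.
I is strictly dominated by II, so the row player never plays it.
R is strictly dominated by C (it gives the row player strictly more in every row), so the column player never plays it.
On the remaining 2×2 (II, III vs L, C):
Let the row player play II with probability p. Expected payoff against L: 3p + 5(1−p) = −2p + 5; against C: 5p + (-1)(1−p) = 6p − 1.
Setting these equal: −2p + 5 = 6p − 1 ⇒ −8p = -6 ⇒ p = 3/4, and the value is (-2)·(3/4) + 5 = 7/2.
For the column player: with q = P(L), equating II's and III's payoffs gives −2q + 5 = 6q − 1 ⇒ q = 3/4.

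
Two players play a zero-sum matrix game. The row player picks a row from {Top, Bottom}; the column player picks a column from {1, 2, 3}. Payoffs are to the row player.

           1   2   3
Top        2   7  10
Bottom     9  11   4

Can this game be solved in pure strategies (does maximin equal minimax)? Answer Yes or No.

Row minima: Top → 2, Bottom → 4; maximin = 4.
Column maxima: 1 → 9, 2 → 11, 3 → 10; minimax = 9.
4 ≠ 9, so no pure-strategy equilibrium exists.

No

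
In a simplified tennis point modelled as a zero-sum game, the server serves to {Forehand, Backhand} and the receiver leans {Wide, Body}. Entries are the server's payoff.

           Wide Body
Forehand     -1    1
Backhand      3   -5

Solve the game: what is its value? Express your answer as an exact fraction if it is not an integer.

Row minima: Forehand → -1, Backhand → -5; maximin = -1.
Column maxima: Wide → 3, Body → 1; minimax = 1.
-1 ≠ 1, so there is no saddle point; optimal play is mixed.
Let the server play Forehand with probability p. Expected payoff against Wide: (-1)p + 3(1−p) = −4p + 3; against Body: 1p + (-5)(1−p) = 6p − 5.
Setting these equal: −4p + 3 = 6p − 5 ⇒ −10p = -8 ⇒ p = 4/5, and the value is (-4)·(4/5) + 3 = -1/5.
For the receiver: with q = P(Wide), equating Forehand's and Backhand's payoffs gives −2q + 1 = 8q − 5 ⇒ q = 3/5.

-1/5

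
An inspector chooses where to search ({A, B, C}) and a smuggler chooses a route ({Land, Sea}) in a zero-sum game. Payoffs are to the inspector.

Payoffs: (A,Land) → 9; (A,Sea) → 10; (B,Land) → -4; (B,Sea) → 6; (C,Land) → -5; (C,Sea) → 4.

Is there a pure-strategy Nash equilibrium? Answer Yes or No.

Row minima: A → 9, B → -4, C → -5; maximin = 9.
Column maxima: Land → 9, Sea → 10; minimax = 9.
maximin = minimax = 9, so a saddle point exists.

Yes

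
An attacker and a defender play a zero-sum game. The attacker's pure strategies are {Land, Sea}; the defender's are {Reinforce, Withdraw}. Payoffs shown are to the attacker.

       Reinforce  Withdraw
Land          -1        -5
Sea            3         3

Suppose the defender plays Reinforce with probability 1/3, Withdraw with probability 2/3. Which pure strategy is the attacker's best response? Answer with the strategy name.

Expected payoff of Land: (1/3)·(-1) + (2/3)·(-5) = -11/3.
Expected payoff of Sea: (1/3)·3 + (2/3)·3 = 3.
The largest is 3, so the attacker's best response is Sea.

Sea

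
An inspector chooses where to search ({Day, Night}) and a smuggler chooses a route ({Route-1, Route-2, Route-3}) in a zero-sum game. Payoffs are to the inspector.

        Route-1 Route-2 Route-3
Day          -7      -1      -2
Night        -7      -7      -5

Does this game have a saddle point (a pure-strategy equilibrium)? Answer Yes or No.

Yes

Row minima: Day → -7, Night → -7; maximin = -7.
Column maxima: Route-1 → -7, Route-2 → -1, Route-3 → -2; minimax = -7.
maximin = minimax = -7, so a saddle point exists.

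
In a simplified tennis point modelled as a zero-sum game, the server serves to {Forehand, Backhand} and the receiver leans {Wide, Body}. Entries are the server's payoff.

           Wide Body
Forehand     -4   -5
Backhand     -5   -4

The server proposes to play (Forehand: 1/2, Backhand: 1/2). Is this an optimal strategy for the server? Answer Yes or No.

Against Wide this mix gives (1/2)·(-4) + (1/2)·(-5) = -9/2.
Against Body this mix gives (1/2)·(-5) + (1/2)·(-4) = -9/2.
All of the receiver's active replies (Wide, Body) yield -9/2, and no column does worse for the server. The mix makes the receiver indifferent and guarantees -9/2, so it is optimal.

Yes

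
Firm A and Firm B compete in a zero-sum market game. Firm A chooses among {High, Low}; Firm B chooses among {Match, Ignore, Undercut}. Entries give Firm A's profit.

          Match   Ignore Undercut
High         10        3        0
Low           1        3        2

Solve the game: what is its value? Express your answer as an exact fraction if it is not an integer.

Row minima: High → 0, Low → 1; maximin = 1.
Column maxima: Match → 10, Ignore → 3, Undercut → 2; minimax = 2.
1 ≠ 2, so there is no saddle point; optimal play is mixed.
Ignore is strictly dominated by Undercut (it gives Firm A strictly more in every row), so Firm B never plays it.
On the remaining 2×2 (High, Low vs Match, Undercut):
Let Firm A play High with probability p. Expected payoff against Match: 10p + 1(1−p) = 9p + 1; against Undercut: 0p + 2(1−p) = −2p + 2.
Setting these equal: 9p + 1 = −2p + 2 ⇒ 11p = 1 ⇒ p = 1/11, and the value is (9)·(1/11) + 1 = 20/11.
For Firm B: with q = P(Match), equating High's and Low's payoffs gives 10q = −q + 2 ⇒ q = 2/11.

20/11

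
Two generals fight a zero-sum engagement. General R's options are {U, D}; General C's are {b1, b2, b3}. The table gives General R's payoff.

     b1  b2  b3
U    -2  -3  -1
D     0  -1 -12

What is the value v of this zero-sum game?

-35/13

Row minima: U → -3, D → -12; maximin = -3.
Column maxima: b1 → 0, b2 → -1, b3 → -1; minimax = -1.
-3 ≠ -1, so there is no saddle point; optimal play is mixed.
b1 is strictly dominated by b2 (it gives General R strictly more in every row), so General C never plays it.
On the remaining 2×2 (U, D vs b2, b3):
Let General R play U with probability p. Expected payoff against b2: (-3)p + (-1)(1−p) = −2p − 1; against b3: (-1)p + (-12)(1−p) = 11p − 12.
Setting these equal: −2p − 1 = 11p − 12 ⇒ −13p = -11 ⇒ p = 11/13, and the value is (-2)·(11/13) − 1 = -35/13.
For General C: with q = P(b2), equating U's and D's payoffs gives −2q − 1 = 11q − 12 ⇒ q = 11/13.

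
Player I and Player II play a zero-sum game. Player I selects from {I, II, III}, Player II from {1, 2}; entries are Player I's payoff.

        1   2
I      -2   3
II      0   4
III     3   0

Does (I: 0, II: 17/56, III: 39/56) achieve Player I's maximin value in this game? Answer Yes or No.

Against 1 this mix gives (17/56)·0 + (39/56)·3 = 117/56.
Against 2 this mix gives (17/56)·4 + (39/56)·0 = 17/14.
Player II will play 2, holding Player I to 17/14. Shifting weight toward the row that does better against 2 would raise this floor (the equalizing mix achieves 12/7 against both 2 and 1), so the proposed strategy is not optimal.

No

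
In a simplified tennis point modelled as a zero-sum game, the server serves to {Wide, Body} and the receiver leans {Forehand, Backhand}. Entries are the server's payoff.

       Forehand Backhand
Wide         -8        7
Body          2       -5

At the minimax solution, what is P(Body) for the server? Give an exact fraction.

15/22

Row minima: Wide → -8, Body → -5; maximin = -5.
Column maxima: Forehand → 2, Backhand → 7; minimax = 2.
-5 ≠ 2, so there is no saddle point; optimal play is mixed.
Let the server play Wide with probability p. Expected payoff against Forehand: (-8)p + 2(1−p) = −10p + 2; against Backhand: 7p + (-5)(1−p) = 12p − 5.
Setting these equal: −10p + 2 = 12p − 5 ⇒ −22p = -7 ⇒ p = 7/22, and the value is (-10)·(7/22) + 2 = -13/11.
For the receiver: with q = P(Forehand), equating Wide's and Body's payoffs gives −15q + 7 = 7q − 5 ⇒ q = 6/11.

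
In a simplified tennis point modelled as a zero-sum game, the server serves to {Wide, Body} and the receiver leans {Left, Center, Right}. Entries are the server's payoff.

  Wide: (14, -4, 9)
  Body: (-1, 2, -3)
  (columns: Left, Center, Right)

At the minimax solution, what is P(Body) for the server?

Row minima: Wide → -4, Body → -3; maximin = -3.
Column maxima: Left → 14, Center → 2, Right → 9; minimax = 2.
-3 ≠ 2, so there is no saddle point; optimal play is mixed.
Left is strictly dominated by Right (it gives the server strictly more in every row), so the receiver never plays it.
On the remaining 2×2 (Wide, Body vs Center, Right):
Let the server play Wide with probability p. Expected payoff against Center: (-4)p + 2(1−p) = −6p + 2; against Right: 9p + (-3)(1−p) = 12p − 3.
Setting these equal: −6p + 2 = 12p − 3 ⇒ −18p = -5 ⇒ p = 5/18, and the value is (-6)·(5/18) + 2 = 1/3.
For the receiver: with q = P(Center), equating Wide's and Body's payoffs gives −13q + 9 = 5q − 3 ⇒ q = 2/3.

13/18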